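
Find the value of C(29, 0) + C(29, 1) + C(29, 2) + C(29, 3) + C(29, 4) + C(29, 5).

146596

1 + 29 + 406 + 3654 + 23751 + 118755 = 146596.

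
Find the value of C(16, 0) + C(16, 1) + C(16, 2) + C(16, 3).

1 + 16 + 120 + 560 = 697.

697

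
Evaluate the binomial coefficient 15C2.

C(15,2) = (15·14) / 2! = 210 / 2 = 105.

105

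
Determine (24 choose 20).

C(24,20) = C(24,4) by symmetry.
C(24,4) = (24·23·22·21) / 4! = 255024 / 24 = 10626.

10626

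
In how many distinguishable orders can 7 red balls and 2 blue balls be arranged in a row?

36

Choose positions for the red balls: C(9,7) = 36.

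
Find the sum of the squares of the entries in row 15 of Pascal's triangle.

Σ C(15,j)² is the coefficient of x^15 in (1+x)^15(1+x)^15 = (1+x)^30, i.e. C(30,15) = 155117520.

155117520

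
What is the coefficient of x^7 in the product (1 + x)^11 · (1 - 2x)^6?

Coefficient of x^7 = Σ_{j} C(11,j)·1^j·C(6,7-j)·(-2)^(7-j) for j from 1 to 7.
= 704 + (-10560) + 39600 + (-52800) + 27720 + (-5544) + 330 = -550.

-550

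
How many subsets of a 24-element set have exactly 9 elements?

1307504

Choose the 9 positions: C(24,9) = 1307504.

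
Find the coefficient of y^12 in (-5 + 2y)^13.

-266240

The general term is C(13,j)·(-5)^j·(2y)^(13-j); the y^12 term has j = 1.
C(13,1) = 13.
Coefficient = C(13,1) · (-5)^1 · 2^12 = 13 · (-5) · 4096 = -266240.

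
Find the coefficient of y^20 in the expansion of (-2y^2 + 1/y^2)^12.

General term: C(12,j)·(-2y^2)^j·(1/y^2)^(12-j), with y-exponent 2j − 2(12−j) = 4j − 24.
Set 4j − 24 = 20: j = 11.
C(12,11) = 12; (-2)^11 = -2048; 1^1 = 1.
Coefficient = 12 · (-2048) · 1 = -24576.

-24576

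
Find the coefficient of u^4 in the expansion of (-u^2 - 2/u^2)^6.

General term: C(6,j)·(-u^2)^j·(-2/u^2)^(6-j), with u-exponent 2j − 2(6−j) = 4j − 12.
Set 4j − 12 = 4: j = 4.
C(6,4) = 15; (-1)^4 = 1; (-2)^2 = 4.
Coefficient = 15 · 1 · 4 = 60.

60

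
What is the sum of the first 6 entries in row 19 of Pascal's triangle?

1 + 19 + 171 + 969 + 3876 + 11628 = 16664.

16664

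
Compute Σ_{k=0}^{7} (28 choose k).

1683218

1 + 28 + 378 + 3276 + 20475 + 98280 + 376740 + 1184040 = 1683218.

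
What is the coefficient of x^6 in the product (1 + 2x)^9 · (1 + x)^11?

327786

Coefficient of x^6 = Σ_{j} C(9,j)·2^j·C(11,6-j)·1^(6-j) for j from 0 to 6.
= 462 + 8316 + 47520 + 110880 + 110880 + 44352 + 5376 = 327786.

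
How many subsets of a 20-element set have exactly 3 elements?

Choose the 3 positions: C(20,3) = 1140.

1140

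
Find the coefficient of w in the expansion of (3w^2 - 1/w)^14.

-486486

General term: C(14,j)·(3w^2)^j·(-1/w)^(14-j), with w-exponent 2j − 1(14−j) = 3j − 14.
Set 3j − 14 = 1: j = 5.
C(14,5) = 2002; 3^5 = 243; (-1)^9 = -1.
Coefficient = 2002 · 243 · (-1) = -486486.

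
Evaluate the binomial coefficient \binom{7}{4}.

35

C(7,4) = C(7,3) by symmetry.
C(7,3) = (7·6·5) / 3! = 210 / 6 = 35.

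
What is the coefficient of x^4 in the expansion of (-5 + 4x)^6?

The general term is C(6,j)·(-5)^j·(4x)^(6-j); the x^4 term has j = 2.
C(6,2) = 15.
Coefficient = C(6,2) · (-5)^2 · 4^4 = 15 · 25 · 256 = 96000.

96000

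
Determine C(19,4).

C(19,4) = (19·18·17·16) / 4! = 93024 / 24 = 3876.

3876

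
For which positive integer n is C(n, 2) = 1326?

52

n(n−1)/2 = 1326 ⇒ n(n−1) = 2652. Since 52·51 = 2652, n = 52.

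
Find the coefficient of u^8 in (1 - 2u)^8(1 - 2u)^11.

(1 - 2u)^8(1 - 2u)^11 = (1 - 2u)^19, so the coefficient of u^8 is C(19,8)·(-2)^8 = 75582·256 = 19348992.

19348992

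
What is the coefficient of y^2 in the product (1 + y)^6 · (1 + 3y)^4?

Coefficient of y^2 = Σ_{j} C(6,j)·1^j·C(4,2-j)·3^(2-j) for j from 0 to 2.
= 54 + 72 + 15 = 141.

141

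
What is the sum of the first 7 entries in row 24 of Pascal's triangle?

190051

1 + 24 + 276 + 2024 + 10626 + 42504 + 134596 = 190051.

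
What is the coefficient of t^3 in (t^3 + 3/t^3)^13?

General term: C(13,j)·(t^3)^j·(3/t^3)^(13-j), with t-exponent 3j − 3(13−j) = 6j − 39.
Set 6j − 39 = 3: j = 7.
C(13,7) = 1716; 1^7 = 1; 3^6 = 729.
Coefficient = 1716 · 1 · 729 = 1250964.

1250964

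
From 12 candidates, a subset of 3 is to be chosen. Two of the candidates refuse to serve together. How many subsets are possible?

All 3-subsets: C(12,3) = 220. Those containing both fixed elements: C(10,1) = 10.
220 − 10 = 210.

210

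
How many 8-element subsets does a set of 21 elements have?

C(21,8) = (21·20·19·18·17·16·15·14) / 8! = 8204716800 / 40320 = 203490.

203490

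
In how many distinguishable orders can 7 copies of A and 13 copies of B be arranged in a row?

77520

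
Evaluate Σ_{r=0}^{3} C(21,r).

1562

1 + 21 + 210 + 1330 = 1562.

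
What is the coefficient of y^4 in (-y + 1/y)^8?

General term: C(8,j)·(-y)^j·(1/y)^(8-j), with y-exponent 1j − 1(8−j) = 2j − 8.
Set 2j − 8 = 4: j = 6.
C(8,6) = 28; (-1)^6 = 1; 1^2 = 1.
Coefficient = 28 · 1 · 1 = 28.

28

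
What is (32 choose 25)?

3365856

C(32,25) = C(32,7) by symmetry.
C(32,7) = (32·31·30·29·28·27·26) / 7! = 16963914240 / 5040 = 3365856.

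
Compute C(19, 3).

C(19,3) = (19·18·17) / 3! = 5814 / 6 = 969.

969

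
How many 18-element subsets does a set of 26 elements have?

1562275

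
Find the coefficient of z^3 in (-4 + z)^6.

-1280

The general term is C(6,j)·(-4)^j·(z)^(6-j); the z^3 term has j = 3.
C(6,3) = 20.
Coefficient = C(6,3) · (-4)^3 = 20 · (-64) = -1280.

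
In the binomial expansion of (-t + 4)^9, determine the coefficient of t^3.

The general term is C(9,j)·(-t)^j·(4)^(9-j); the t^3 term has j = 3.
C(9,3) = 84.
Coefficient = C(9,3) · (-1)^3 · 4^6 = 84 · (-1) · 4096 = -344064.

-344064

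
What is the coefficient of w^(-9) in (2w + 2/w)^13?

General term: C(13,j)·(2w)^j·(2/w)^(13-j), with w-exponent 1j − 1(13−j) = 2j − 13.
Set 2j − 13 = -9: j = 2.
C(13,2) = 78; 2^2 = 4; 2^11 = 2048.
Coefficient = 78 · 4 · 2048 = 638976.

638976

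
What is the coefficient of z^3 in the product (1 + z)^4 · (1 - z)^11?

Coefficient of z^3 = Σ_{j} C(4,j)·1^j·C(11,3-j)·(-1)^(3-j) for j from 0 to 3.
= (-165) + 220 + (-66) + 4 = -7.

-7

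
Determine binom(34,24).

131128140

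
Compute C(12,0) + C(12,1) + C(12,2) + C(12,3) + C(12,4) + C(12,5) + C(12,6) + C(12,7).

1 + 12 + 66 + 220 + 495 + 792 + 924 + 792 = 3302.

3302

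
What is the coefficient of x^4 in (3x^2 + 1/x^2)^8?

13608

General term: C(8,j)·(3x^2)^j·(1/x^2)^(8-j), with x-exponent 2j − 2(8−j) = 4j − 16.
Set 4j − 16 = 4: j = 5.
C(8,5) = 56; 3^5 = 243; 1^3 = 1.
Coefficient = 56 · 243 · 1 = 13608.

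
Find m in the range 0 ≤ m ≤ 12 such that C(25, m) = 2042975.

C(25,m) increases on 0 ≤ m ≤ 12. C(25,8) = 1081575 and C(25,9) = 2042975, so m = 9.

9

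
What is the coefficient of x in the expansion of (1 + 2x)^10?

The general term is C(10,j)·(1)^j·(2x)^(10-j); the x^1 term has j = 9.
C(10,9) = 10.
Coefficient = C(10,9) · 2^1 = 10 · 2 = 20.

20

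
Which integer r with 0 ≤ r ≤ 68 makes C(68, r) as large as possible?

34

C(68,r) is maximized at r = 68/2 = 34.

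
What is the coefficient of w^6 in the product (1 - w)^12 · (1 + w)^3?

-187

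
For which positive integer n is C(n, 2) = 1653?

58

n(n−1)/2 = 1653 ⇒ n(n−1) = 3306. Since 58·57 = 3306, n = 58.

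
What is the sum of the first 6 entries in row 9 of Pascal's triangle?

382

1 + 9 + 36 + 84 + 126 + 126 = 382.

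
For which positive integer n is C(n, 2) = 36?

9

n(n−1)/2 = 36 ⇒ n(n−1) = 72. Since 9·8 = 72, n = 9.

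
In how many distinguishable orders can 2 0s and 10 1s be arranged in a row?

Choose positions for the 0s: C(12,2) = 66.

66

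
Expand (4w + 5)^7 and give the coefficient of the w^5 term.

537600

The general term is C(7,j)·(4w)^j·(5)^(7-j); the w^5 term has j = 5.
C(7,5) = 21.
Coefficient = C(7,5) · 4^5 · 5^2 = 21 · 1024 · 25 = 537600.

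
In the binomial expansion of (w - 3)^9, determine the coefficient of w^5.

The general term is C(9,j)·(w)^j·(-3)^(9-j); the w^5 term has j = 5.
C(9,5) = 126.
Coefficient = C(9,5) · (-3)^4 = 126 · 81 = 10206.

10206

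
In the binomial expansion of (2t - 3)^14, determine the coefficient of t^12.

3354624

The general term is C(14,j)·(2t)^j·(-3)^(14-j); the t^12 term has j = 12.
C(14,12) = 91.
Coefficient = C(14,12) · 2^12 · (-3)^2 = 91 · 4096 · 9 = 3354624.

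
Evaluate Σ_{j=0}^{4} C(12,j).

794

1 + 12 + 66 + 220 + 495 = 794.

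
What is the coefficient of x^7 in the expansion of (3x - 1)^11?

721710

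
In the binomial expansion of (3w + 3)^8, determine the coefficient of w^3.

367416

The general term is C(8,j)·(3w)^j·(3)^(8-j); the w^3 term has j = 3.
C(8,3) = 56.
Coefficient = C(8,3) · 3^3 · 3^5 = 56 · 27 · 243 = 367416.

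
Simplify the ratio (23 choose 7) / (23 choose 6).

17/7

C(n,k+1)/C(n,k) = (n−k)/(k+1) = (23−6)/(6+1) = 17/7.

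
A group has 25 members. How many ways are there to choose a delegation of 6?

This is C(25,6) = 177100.

177100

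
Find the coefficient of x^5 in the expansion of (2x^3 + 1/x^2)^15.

823680

General term: C(15,j)·(2x^3)^j·(1/x^2)^(15-j), with x-exponent 3j − 2(15−j) = 5j − 30.
Set 5j − 30 = 5: j = 7.
C(15,7) = 6435; 2^7 = 128; 1^8 = 1.
Coefficient = 6435 · 128 · 1 = 823680.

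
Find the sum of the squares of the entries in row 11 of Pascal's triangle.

705432

By Vandermonde's identity, Σ C(11,i)² = C(22,11) = 705432.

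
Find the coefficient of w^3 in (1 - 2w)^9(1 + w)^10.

78

Coefficient of w^3 = Σ_{j} C(9,j)·(-2)^j·C(10,3-j)·1^(3-j) for j from 0 to 3.
= 120 + (-810) + 1440 + (-672) = 78.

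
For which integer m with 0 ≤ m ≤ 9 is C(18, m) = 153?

2

C(18,m) increases on 0 ≤ m ≤ 9. C(18,1) = 18 and C(18,2) = 153, so m = 2.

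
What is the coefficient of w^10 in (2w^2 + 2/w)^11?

General term: C(11,j)·(2w^2)^j·(2/w)^(11-j), with w-exponent 2j − 1(11−j) = 3j − 11.
Set 3j − 11 = 10: j = 7.
C(11,7) = 330; 2^7 = 128; 2^4 = 16.
Coefficient = 330 · 128 · 16 = 675840.

675840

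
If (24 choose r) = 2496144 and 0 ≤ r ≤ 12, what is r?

11

C(24,r) increases on 0 ≤ r ≤ 12. C(24,10) = 1961256 and C(24,11) = 2496144, so r = 11.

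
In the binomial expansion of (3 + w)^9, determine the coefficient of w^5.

The general term is C(9,j)·(3)^j·(w)^(9-j); the w^5 term has j = 4.
C(9,4) = 126.
Coefficient = C(9,4) · 3^4 = 126 · 81 = 10206.

10206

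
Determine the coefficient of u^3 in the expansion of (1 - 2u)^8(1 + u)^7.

35

Coefficient of u^3 = Σ_{j} C(8,j)·(-2)^j·C(7,3-j)·1^(3-j) for j from 0 to 3.
= 35 + (-336) + 784 + (-448) = 35.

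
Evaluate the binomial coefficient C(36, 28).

30260340

C(36,28) = C(36,8) by symmetry.
C(36,8) = (36·35·34·33·32·31·30·29) / 8! = 1220096908800 / 40320 = 30260340.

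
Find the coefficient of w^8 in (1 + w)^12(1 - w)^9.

Coefficient of w^8 = Σ_{j} C(12,j)·1^j·C(9,8-j)·(-1)^(8-j) for j from 0 to 8.
= 9 + (-432) + 5544 + (-27720) + 62370 + (-66528) + 33264 + (-7128) + 495 = -126.

-126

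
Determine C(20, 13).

C(20,13) = C(20,7) by symmetry.
C(20,7) = (20·19·18·17·16·15·14) / 7! = 390700800 / 5040 = 77520.

77520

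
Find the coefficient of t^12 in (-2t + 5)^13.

The general term is C(13,j)·(-2t)^j·(5)^(13-j); the t^12 term has j = 12.
C(13,12) = 13.
Coefficient = C(13,12) · (-2)^12 · 5^1 = 13 · 4096 · 5 = 266240.

266240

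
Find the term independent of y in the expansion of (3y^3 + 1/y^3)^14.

General term: C(14,j)·(3y^3)^j·(1/y^3)^(14-j), with y-exponent 3j − 3(14−j) = 6j − 42.
Set 6j − 42 = 0: j = 7.
C(14,7) = 3432; 3^7 = 2187; 1^7 = 1.
Coefficient = 3432 · 2187 · 1 = 7505784.

7505784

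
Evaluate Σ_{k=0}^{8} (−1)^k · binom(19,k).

The partial alternating sum Σ_{k=0}^{8} (−1)^k C(19,k) = (−1)^8 C(18,8) = 43758.

43758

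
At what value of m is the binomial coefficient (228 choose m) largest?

114

C(228,m) is maximized at m = 228/2 = 114.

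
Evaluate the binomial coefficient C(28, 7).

1184040

C(28,7) = (28·27·26·25·24·23·22) / 7! = 5967561600 / 5040 = 1184040.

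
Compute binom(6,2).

C(6,2) = (6·5) / 2! = 30 / 2 = 15.

15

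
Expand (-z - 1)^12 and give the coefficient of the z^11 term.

The general term is C(12,j)·(-z)^j·(-1)^(12-j); the z^11 term has j = 11.
C(12,11) = 12.
Coefficient = C(12,11) · (-1)^11 · (-1)^1 = 12 · (-1) · (-1) = 12.

12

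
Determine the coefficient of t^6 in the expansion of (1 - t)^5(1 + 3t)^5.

570

Coefficient of t^6 = Σ_{j} C(5,j)·(-1)^j·C(5,6-j)·3^(6-j) for j from 1 to 5.
= (-1215) + 4050 + (-2700) + 450 + (-15) = 570.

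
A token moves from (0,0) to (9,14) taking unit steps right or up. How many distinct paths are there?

Each path is a sequence of 23 steps with 9 rights: C(23,9) = 817190.

817190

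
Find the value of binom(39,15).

25140840660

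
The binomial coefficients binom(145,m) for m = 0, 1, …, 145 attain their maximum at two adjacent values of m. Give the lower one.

72

For odd n = 145, C(145,m) peaks at m = (n−1)/2 and (n+1)/2; the lower is 72.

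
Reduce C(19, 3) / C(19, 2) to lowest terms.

17/3

C(n,k+1)/C(n,k) = (n−k)/(k+1) = (19−2)/(2+1) = 17/3.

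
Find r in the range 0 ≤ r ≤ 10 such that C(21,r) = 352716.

10

C(21,r) increases on 0 ≤ r ≤ 10. C(21,9) = 293930 and C(21,10) = 352716, so r = 10.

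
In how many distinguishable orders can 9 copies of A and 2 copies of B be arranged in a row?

Choose positions for the A's: C(11,9) = 55.

55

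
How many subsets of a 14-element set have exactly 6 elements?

3003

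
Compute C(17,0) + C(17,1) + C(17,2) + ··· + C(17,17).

Setting x = 1 in (1+x)^17 gives Σ C(17,r) = 2^17 = 131072.

131072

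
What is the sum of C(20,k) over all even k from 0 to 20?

Half of (1+1)^20 + (1−1)^20 gives the even-index sum: 2^19 = 524288.

524288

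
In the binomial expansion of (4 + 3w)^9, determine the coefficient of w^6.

The general term is C(9,j)·(4)^j·(3w)^(9-j); the w^6 term has j = 3.
C(9,3) = 84.
Coefficient = C(9,3) · 4^3 · 3^6 = 84 · 64 · 729 = 3919104.

3919104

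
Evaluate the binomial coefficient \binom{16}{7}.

11440

C(16,7) = (16·15·14·13·12·11·10) / 7! = 57657600 / 5040 = 11440.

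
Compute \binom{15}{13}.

C(15,13) = C(15,2) by symmetry.
C(15,2) = (15·14) / 2! = 210 / 2 = 105.

105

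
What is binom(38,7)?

12620256

C(38,7) = (38·37·36·35·34·33·32) / 7! = 63606090240 / 5040 = 12620256.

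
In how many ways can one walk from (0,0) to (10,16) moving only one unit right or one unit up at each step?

5311735

Each path is a sequence of 26 steps with 10 rights: C(26,10) = 5311735.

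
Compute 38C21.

C(38,21) = C(38,17) by symmetry.
C(38,17) = (38·37·36·35·34·33·32·31·30·29·28·27·26·25·24·23·22) / 17! = 10237090866494416404480000 / 355687428096000 = 28781143380.

28781143380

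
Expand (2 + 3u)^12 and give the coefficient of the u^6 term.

The general term is C(12,j)·(2)^j·(3u)^(12-j); the u^6 term has j = 6.
C(12,6) = 924.
Coefficient = C(12,6) · 2^6 · 3^6 = 924 · 64 · 729 = 43110144.

43110144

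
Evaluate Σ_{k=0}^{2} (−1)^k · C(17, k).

The partial alternating sum Σ_{k=0}^{2} (−1)^k C(17,k) = (−1)^2 C(16,2) = 120.

120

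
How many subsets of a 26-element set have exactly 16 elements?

Choose the 16 positions: C(26,16) = 5311735.

5311735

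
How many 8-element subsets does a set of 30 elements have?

5852925

C(30,8) = (30·29·28·27·26·25·24·23) / 8! = 235989936000 / 40320 = 5852925.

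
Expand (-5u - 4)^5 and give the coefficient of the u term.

The general term is C(5,j)·(-5u)^j·(-4)^(5-j); the u^1 term has j = 1.
C(5,1) = 5.
Coefficient = C(5,1) · (-5)^1 · (-4)^4 = 5 · (-5) · 256 = -6400.

-6400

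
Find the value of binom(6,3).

20

C(6,3) = (6·5·4) / 3! = 120 / 6 = 20.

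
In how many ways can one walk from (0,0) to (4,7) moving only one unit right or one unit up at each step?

Each path is a sequence of 11 steps with 4 rights: C(11,4) = 330.

330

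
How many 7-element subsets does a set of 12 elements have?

792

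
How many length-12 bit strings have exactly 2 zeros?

66

Choose the 2 positions: C(12,2) = 66.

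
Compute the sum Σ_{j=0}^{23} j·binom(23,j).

96468992

Since j·C(23,j) = 23·C(22,j−1), the sum is 23·2^22 = 23·4194304 = 96468992.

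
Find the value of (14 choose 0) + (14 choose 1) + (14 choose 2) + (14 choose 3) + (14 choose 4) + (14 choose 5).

3473

1 + 14 + 91 + 364 + 1001 + 2002 = 3473.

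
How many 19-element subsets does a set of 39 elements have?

C(39,19) = (39·38·37·36·35·34·33·32·31·30·29·28·27·26·25·24·23·22·21) / 19! = 8384177419658927035269120000 / 121645100408832000 = 68923264410.

68923264410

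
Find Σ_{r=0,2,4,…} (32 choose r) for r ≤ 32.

2147483648

Half of (1+1)^32 + (1−1)^32 gives the even-index sum: 2^31 = 2147483648.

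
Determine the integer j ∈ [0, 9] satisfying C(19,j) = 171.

C(19,j) increases on 0 ≤ j ≤ 9. C(19,1) = 19 and C(19,2) = 171, so j = 2.

2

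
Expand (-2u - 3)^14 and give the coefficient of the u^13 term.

344064

The general term is C(14,j)·(-2u)^j·(-3)^(14-j); the u^13 term has j = 13.
C(14,13) = 14.
Coefficient = C(14,13) · (-2)^13 · (-3)^1 = 14 · (-8192) · (-3) = 344064.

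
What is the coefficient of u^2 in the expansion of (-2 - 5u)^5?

The general term is C(5,j)·(-2)^j·(-5u)^(5-j); the u^2 term has j = 3.
C(5,3) = 10.
Coefficient = C(5,3) · (-2)^3 · (-5)^2 = 10 · (-8) · 25 = -2000.

-2000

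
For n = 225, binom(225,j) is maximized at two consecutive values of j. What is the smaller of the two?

For odd n = 225, C(225,j) peaks at j = (n−1)/2 and (n+1)/2; the smaller is 112.

112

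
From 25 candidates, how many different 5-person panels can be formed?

This is C(25,5) = 53130.

53130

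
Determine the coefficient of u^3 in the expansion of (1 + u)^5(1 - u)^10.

15

Coefficient of u^3 = Σ_{j} C(5,j)·1^j·C(10,3-j)·(-1)^(3-j) for j from 0 to 3.
= (-120) + 225 + (-100) + 10 = 15.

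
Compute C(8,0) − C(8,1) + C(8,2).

The partial alternating sum Σ_{k=0}^{2} (−1)^k C(8,k) = (−1)^2 C(7,2) = 21.

21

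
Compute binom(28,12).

C(28,12) = (28·27·26·25·24·23·22·21·20·19·18·17) / 12! = 14572069319808000 / 479001600 = 30421755.

30421755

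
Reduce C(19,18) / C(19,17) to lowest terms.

1/9

C(n,k+1)/C(n,k) = (n−k)/(k+1) = (19−17)/(17+1) = 2/18 = 1/9.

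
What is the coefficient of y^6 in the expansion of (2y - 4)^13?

-1799356416

The general term is C(13,j)·(2y)^j·(-4)^(13-j); the y^6 term has j = 6.
C(13,6) = 1716.
Coefficient = C(13,6) · 2^6 · (-4)^7 = 1716 · 64 · (-16384) = -1799356416.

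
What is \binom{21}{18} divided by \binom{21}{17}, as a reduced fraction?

2/9

C(n,k+1)/C(n,k) = (n−k)/(k+1) = (21−17)/(17+1) = 4/18 = 2/9.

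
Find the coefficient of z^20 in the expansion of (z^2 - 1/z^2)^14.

General term: C(14,j)·(z^2)^j·(-1/z^2)^(14-j), with z-exponent 2j − 2(14−j) = 4j − 28.
Set 4j − 28 = 20: j = 12.
C(14,12) = 91; 1^12 = 1; (-1)^2 = 1.
Coefficient = 91 · 1 · 1 = 91.

91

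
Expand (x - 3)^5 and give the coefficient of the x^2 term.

-270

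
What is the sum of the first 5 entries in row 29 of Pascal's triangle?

27841

1 + 29 + 406 + 3654 + 23751 = 27841.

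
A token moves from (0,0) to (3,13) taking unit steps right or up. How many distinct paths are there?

560

Each path is a sequence of 16 steps with 3 rights: C(16,3) = 560.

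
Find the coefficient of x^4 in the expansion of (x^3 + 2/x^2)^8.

1120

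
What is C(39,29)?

635745396

C(39,29) = C(39,10) by symmetry.
C(39,10) = (39·38·37·36·35·34·33·32·31·30) / 10! = 2306992893004800 / 3628800 = 635745396.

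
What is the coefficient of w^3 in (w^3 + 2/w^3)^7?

General term: C(7,j)·(w^3)^j·(2/w^3)^(7-j), with w-exponent 3j − 3(7−j) = 6j − 21.
Set 6j − 21 = 3: j = 4.
C(7,4) = 35; 1^4 = 1; 2^3 = 8.
Coefficient = 35 · 1 · 8 = 280.

280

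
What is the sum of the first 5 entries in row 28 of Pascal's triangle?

24158

1 + 28 + 378 + 3276 + 20475 = 24158.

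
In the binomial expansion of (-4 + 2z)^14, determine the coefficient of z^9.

-1049624576

The general term is C(14,j)·(-4)^j·(2z)^(14-j); the z^9 term has j = 5.
C(14,5) = 2002.
Coefficient = C(14,5) · (-4)^5 · 2^9 = 2002 · (-1024) · 512 = -1049624576.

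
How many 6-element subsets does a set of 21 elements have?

54264

C(21,6) = (21·20·19·18·17·16) / 6! = 39070080 / 720 = 54264.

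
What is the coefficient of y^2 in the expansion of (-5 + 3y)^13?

The general term is C(13,j)·(-5)^j·(3y)^(13-j); the y^2 term has j = 11.
C(13,11) = 78.
Coefficient = C(13,11) · (-5)^11 · 3^2 = 78 · (-48828125) · 9 = -34277343750.

-34277343750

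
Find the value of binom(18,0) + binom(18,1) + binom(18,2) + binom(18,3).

1 + 18 + 153 + 816 = 988.

988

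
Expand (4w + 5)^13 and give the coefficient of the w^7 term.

The general term is C(13,j)·(4w)^j·(5)^(13-j); the w^7 term has j = 7.
C(13,7) = 1716.
Coefficient = C(13,7) · 4^7 · 5^6 = 1716 · 16384 · 15625 = 439296000000.

439296000000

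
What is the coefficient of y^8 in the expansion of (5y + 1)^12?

193359375

The general term is C(12,j)·(5y)^j·(1)^(12-j); the y^8 term has j = 8.
C(12,8) = 495.
Coefficient = C(12,8) · 5^8 = 495 · 390625 = 193359375.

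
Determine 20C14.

38760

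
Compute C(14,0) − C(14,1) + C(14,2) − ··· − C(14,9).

-715

The partial alternating sum Σ_{k=0}^{9} (−1)^k C(14,k) = (−1)^9 C(13,9) = -715.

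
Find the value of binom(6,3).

C(6,3) = (6·5·4) / 3! = 120 / 6 = 20.

20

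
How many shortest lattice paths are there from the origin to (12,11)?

Each path is a sequence of 23 steps with 12 rights: C(23,12) = 1352078.

1352078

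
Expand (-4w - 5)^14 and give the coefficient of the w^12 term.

The general term is C(14,j)·(-4w)^j·(-5)^(14-j); the w^12 term has j = 12.
C(14,12) = 91.
Coefficient = C(14,12) · (-4)^12 · (-5)^2 = 91 · 16777216 · 25 = 38168166400.

38168166400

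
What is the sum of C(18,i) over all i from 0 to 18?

The entries of row 18 sum to 2^18 = 262144.

262144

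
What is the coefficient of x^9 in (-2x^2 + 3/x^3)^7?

1344

General term: C(7,j)·(-2x^2)^j·(3/x^3)^(7-j), with x-exponent 2j − 3(7−j) = 5j − 21.
Set 5j − 21 = 9: j = 6.
C(7,6) = 7; (-2)^6 = 64; 3^1 = 3.
Coefficient = 7 · 64 · 3 = 1344.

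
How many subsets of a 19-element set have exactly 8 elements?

Choose the 8 positions: C(19,8) = 75582.

75582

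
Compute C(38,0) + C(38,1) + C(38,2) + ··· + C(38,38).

274877906944

Setting x = 1 in (1+x)^38 gives Σ C(38,j) = 2^38 = 274877906944.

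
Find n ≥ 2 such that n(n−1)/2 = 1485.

55

n(n−1)/2 = 1485 ⇒ n(n−1) = 2970. Since 55·54 = 2970, n = 55.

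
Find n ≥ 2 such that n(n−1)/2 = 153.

n(n−1)/2 = 153 ⇒ n(n−1) = 306. Since 18·17 = 306, n = 18.

18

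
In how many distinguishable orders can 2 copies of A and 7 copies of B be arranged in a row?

Choose positions for the A's: C(9,2) = 36.

36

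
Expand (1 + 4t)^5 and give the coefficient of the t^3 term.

640

The general term is C(5,j)·(1)^j·(4t)^(5-j); the t^3 term has j = 2.
C(5,2) = 10.
Coefficient = C(5,2) · 4^3 = 10 · 64 = 640.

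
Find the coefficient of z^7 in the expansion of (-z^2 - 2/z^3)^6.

12

General term: C(6,j)·(-z^2)^j·(-2/z^3)^(6-j), with z-exponent 2j − 3(6−j) = 5j − 18.
Set 5j − 18 = 7: j = 5.
C(6,5) = 6; (-1)^5 = -1; (-2)^1 = -2.
Coefficient = 6 · (-1) · (-2) = 12.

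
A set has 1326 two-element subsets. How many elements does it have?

n(n−1)/2 = 1326 ⇒ n(n−1) = 2652. Since 52·51 = 2652, n = 52.

52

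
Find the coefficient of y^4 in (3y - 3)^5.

The general term is C(5,j)·(3y)^j·(-3)^(5-j); the y^4 term has j = 4.
C(5,4) = 5.
Coefficient = C(5,4) · 3^4 · (-3)^1 = 5 · 81 · (-3) = -1215.

-1215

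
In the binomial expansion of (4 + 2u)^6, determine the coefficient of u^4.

3840

The general term is C(6,j)·(4)^j·(2u)^(6-j); the u^4 term has j = 2.
C(6,2) = 15.
Coefficient = C(6,2) · 4^2 · 2^4 = 15 · 16 · 16 = 3840.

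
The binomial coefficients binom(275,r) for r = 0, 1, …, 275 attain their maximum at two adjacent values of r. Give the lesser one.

For odd n = 275, C(275,r) peaks at r = (n−1)/2 and (n+1)/2; the lesser is 137.

137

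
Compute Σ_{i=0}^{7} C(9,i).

1 + 9 + 36 + 84 + 126 + 126 + 84 + 36 = 502.

502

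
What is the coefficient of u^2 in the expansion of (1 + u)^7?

The general term is C(7,j)·(1)^j·(u)^(7-j); the u^2 term has j = 5.
C(7,5) = 21.
Coefficient = C(7,5) = 21.

21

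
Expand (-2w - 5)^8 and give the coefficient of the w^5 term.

The general term is C(8,j)·(-2w)^j·(-5)^(8-j); the w^5 term has j = 5.
C(8,5) = 56.
Coefficient = C(8,5) · (-2)^5 · (-5)^3 = 56 · (-32) · (-125) = 224000.

224000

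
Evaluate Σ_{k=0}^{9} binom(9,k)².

Σ C(9,k)² is the coefficient of x^9 in (1+x)^9(1+x)^9 = (1+x)^18, i.e. C(18,9) = 48620.

48620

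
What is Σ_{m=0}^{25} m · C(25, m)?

Differentiating (1+x)^25 and setting x=1: Σ m·C(25,m) = 25·2^24 = 419430400.

419430400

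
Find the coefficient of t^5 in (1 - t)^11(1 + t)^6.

Coefficient of t^5 = Σ_{j} C(11,j)·(-1)^j·C(6,5-j)·1^(5-j) for j from 0 to 5.
= 6 + (-165) + 1100 + (-2475) + 1980 + (-462) = -16.

-16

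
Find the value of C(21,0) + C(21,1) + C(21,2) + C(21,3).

1 + 21 + 210 + 1330 = 1562.

1562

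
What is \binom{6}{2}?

C(6,2) = (6·5) / 2! = 30 / 2 = 15.

15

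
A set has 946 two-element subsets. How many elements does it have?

44

n(n−1)/2 = 946 ⇒ n(n−1) = 1892. Since 44·43 = 1892, n = 44.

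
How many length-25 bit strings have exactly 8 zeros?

Choose the 8 positions: C(25,8) = 1081575.

1081575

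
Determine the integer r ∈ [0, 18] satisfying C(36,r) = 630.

C(36,r) increases on 0 ≤ r ≤ 18. C(36,1) = 36 and C(36,2) = 630, so r = 2.

2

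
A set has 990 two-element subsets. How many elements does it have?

n(n−1)/2 = 990 ⇒ n(n−1) = 1980. Since 45·44 = 1980, n = 45.

45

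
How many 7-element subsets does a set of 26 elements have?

657800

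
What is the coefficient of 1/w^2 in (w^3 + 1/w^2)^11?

General term: C(11,j)·(w^3)^j·(1/w^2)^(11-j), with w-exponent 3j − 2(11−j) = 5j − 22.
Set 5j − 22 = -2: j = 4.
C(11,4) = 330; 1^4 = 1; 1^7 = 1.
Coefficient = 330 · 1 · 1 = 330.

330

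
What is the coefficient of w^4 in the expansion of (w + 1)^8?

The general term is C(8,j)·(w)^j·(1)^(8-j); the w^4 term has j = 4.
C(8,4) = 70.
Coefficient = C(8,4) = 70.

70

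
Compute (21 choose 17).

C(21,17) = C(21,4) by symmetry.
C(21,4) = (21·20·19·18) / 4! = 143640 / 24 = 5985.

5985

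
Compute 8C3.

C(8,3) = (8·7·6) / 3! = 336 / 6 = 56.

56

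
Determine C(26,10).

C(26,10) = (26·25·24·23·22·21·20·19·18·17) / 10! = 19275223968000 / 3628800 = 5311735.

5311735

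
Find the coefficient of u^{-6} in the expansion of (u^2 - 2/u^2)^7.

General term: C(7,j)·(u^2)^j·(-2/u^2)^(7-j), with u-exponent 2j − 2(7−j) = 4j − 14.
Set 4j − 14 = -6: j = 2.
C(7,2) = 21; 1^2 = 1; (-2)^5 = -32.
Coefficient = 21 · 1 · (-32) = -672.

-672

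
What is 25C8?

C(25,8) = (25·24·23·22·21·20·19·18) / 8! = 43609104000 / 40320 = 1081575.

1081575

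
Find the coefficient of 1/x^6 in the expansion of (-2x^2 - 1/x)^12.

General term: C(12,j)·(-2x^2)^j·(-1/x)^(12-j), with x-exponent 2j − 1(12−j) = 3j − 12.
Set 3j − 12 = -6: j = 2.
C(12,2) = 66; (-2)^2 = 4; (-1)^10 = 1.
Coefficient = 66 · 4 · 1 = 264.

264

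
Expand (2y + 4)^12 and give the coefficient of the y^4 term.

519045120

The general term is C(12,j)·(2y)^j·(4)^(12-j); the y^4 term has j = 4.
C(12,4) = 495.
Coefficient = C(12,4) · 2^4 · 4^8 = 495 · 16 · 65536 = 519045120.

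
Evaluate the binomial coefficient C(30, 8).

C(30,8) = (30·29·28·27·26·25·24·23) / 8! = 235989936000 / 40320 = 5852925.

5852925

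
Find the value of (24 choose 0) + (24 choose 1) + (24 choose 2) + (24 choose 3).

2325

1 + 24 + 276 + 2024 = 2325.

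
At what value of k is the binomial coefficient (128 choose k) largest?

C(128,k) is maximized at k = 128/2 = 64.

64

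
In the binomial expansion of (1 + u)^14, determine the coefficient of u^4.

1001

The general term is C(14,j)·(1)^j·(u)^(14-j); the u^4 term has j = 10.
C(14,10) = 1001.
Coefficient = C(14,10) = 1001.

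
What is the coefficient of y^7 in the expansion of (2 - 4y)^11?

-86507520

The general term is C(11,j)·(2)^j·(-4y)^(11-j); the y^7 term has j = 4.
C(11,4) = 330.
Coefficient = C(11,4) · 2^4 · (-4)^7 = 330 · 16 · (-16384) = -86507520.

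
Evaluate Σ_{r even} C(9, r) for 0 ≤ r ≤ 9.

Half of (1+1)^9 + (1−1)^9 gives the even-index sum: 2^8 = 256.

256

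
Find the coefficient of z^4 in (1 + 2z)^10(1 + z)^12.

31655

Coefficient of z^4 = Σ_{j} C(10,j)·2^j·C(12,4-j)·1^(4-j) for j from 0 to 4.
= 495 + 4400 + 11880 + 11520 + 3360 = 31655.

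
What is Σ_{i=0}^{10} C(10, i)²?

By Vandermonde's identity, Σ C(10,i)² = C(20,10) = 184756.

184756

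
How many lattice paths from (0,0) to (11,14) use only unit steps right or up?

Each path is a sequence of 25 steps with 11 rights: C(25,11) = 4457400.

4457400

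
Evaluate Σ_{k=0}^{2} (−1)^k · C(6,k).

10

The partial alternating sum Σ_{k=0}^{2} (−1)^k C(6,k) = (−1)^2 C(5,2) = 10.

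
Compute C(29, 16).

67863915

C(29,16) = C(29,13) by symmetry.
C(29,13) = (29·28·27·26·25·24·23·22·21·20·19·18·17) / 13! = 422590010274432000 / 6227020800 = 67863915.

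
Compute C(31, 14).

265182525

C(31,14) = (31·30·29·28·27·26·25·24·23·22·21·20·19·18) / 14! = 23118159385601280000 / 87178291200 = 265182525.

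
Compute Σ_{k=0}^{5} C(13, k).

1 + 13 + 78 + 286 + 715 + 1287 = 2380.

2380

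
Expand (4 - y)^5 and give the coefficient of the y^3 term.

The general term is C(5,j)·(4)^j·(-y)^(5-j); the y^3 term has j = 2.
C(5,2) = 10.
Coefficient = C(5,2) · 4^2 · (-1)^3 = 10 · 16 · (-1) = -160.

-160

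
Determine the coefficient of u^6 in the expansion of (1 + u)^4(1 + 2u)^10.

Coefficient of u^6 = Σ_{j} C(4,j)·1^j·C(10,6-j)·2^(6-j) for j from 0 to 4.
= 13440 + 32256 + 20160 + 3840 + 180 = 69876.

69876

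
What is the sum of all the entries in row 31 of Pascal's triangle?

2147483648

The entries of row 31 sum to 2^31 = 2147483648.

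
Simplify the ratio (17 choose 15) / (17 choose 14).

1/5

C(n,k+1)/C(n,k) = (n−k)/(k+1) = (17−14)/(14+1) = 3/15 = 1/5.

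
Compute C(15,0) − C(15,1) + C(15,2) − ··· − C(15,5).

-2002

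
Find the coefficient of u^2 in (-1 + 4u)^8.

The general term is C(8,j)·(-1)^j·(4u)^(8-j); the u^2 term has j = 6.
C(8,6) = 28.
Coefficient = C(8,6) · 4^2 = 28 · 16 = 448.

448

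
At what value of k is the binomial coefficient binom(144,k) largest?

C(144,k) is maximized at k = 144/2 = 72.

72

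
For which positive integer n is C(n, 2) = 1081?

n(n−1)/2 = 1081 ⇒ n(n−1) = 2162. Since 47·46 = 2162, n = 47.

47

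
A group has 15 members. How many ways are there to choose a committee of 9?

5005

This is C(15,9) = 5005.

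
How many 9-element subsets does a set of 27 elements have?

4686825

C(27,9) = (27·26·25·24·23·22·21·20·19) / 9! = 1700755056000 / 362880 = 4686825.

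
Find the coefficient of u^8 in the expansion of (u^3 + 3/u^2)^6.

General term: C(6,j)·(u^3)^j·(3/u^2)^(6-j), with u-exponent 3j − 2(6−j) = 5j − 12.
Set 5j − 12 = 8: j = 4.
C(6,4) = 15; 1^4 = 1; 3^2 = 9.
Coefficient = 15 · 1 · 9 = 135.

135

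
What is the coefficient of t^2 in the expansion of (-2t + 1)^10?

The general term is C(10,j)·(-2t)^j·(1)^(10-j); the t^2 term has j = 2.
C(10,2) = 45.
Coefficient = C(10,2) · (-2)^2 = 45 · 4 = 180.

180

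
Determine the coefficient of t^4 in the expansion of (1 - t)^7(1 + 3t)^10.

Coefficient of t^4 = Σ_{j} C(7,j)·(-1)^j·C(10,4-j)·3^(4-j) for j from 0 to 4.
= 17010 + (-22680) + 8505 + (-1050) + 35 = 1820.

1820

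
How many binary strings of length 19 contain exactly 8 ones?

Choose the 8 positions: C(19,8) = 75582.

75582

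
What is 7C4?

35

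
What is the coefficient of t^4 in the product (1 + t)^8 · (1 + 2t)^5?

Coefficient of t^4 = Σ_{j} C(8,j)·1^j·C(5,4-j)·2^(4-j) for j from 0 to 4.
= 80 + 640 + 1120 + 560 + 70 = 2470.

2470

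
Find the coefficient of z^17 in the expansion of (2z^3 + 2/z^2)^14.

General term: C(14,j)·(2z^3)^j·(2/z^2)^(14-j), with z-exponent 3j − 2(14−j) = 5j − 28.
Set 5j − 28 = 17: j = 9.
C(14,9) = 2002; 2^9 = 512; 2^5 = 32.
Coefficient = 2002 · 512 · 32 = 32800768.

32800768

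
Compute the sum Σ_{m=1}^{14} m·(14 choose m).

Since m·C(14,m) = 14·C(13,m−1), the sum is 14·2^13 = 14·8192 = 114688.

114688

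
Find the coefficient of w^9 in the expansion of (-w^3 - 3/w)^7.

General term: C(7,j)·(-w^3)^j·(-3/w)^(7-j), with w-exponent 3j − 1(7−j) = 4j − 7.
Set 4j − 7 = 9: j = 4.
C(7,4) = 35; (-1)^4 = 1; (-3)^3 = -27.
Coefficient = 35 · 1 · (-27) = -945.

-945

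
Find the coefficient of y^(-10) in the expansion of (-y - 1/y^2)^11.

General term: C(11,j)·(-y)^j·(-1/y^2)^(11-j), with y-exponent 1j − 2(11−j) = 3j − 22.
Set 3j − 22 = -10: j = 4.
C(11,4) = 330; (-1)^4 = 1; (-1)^7 = -1.
Coefficient = 330 · 1 · (-1) = -330.

-330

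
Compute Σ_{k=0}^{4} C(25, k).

1 + 25 + 300 + 2300 + 12650 = 15276.

15276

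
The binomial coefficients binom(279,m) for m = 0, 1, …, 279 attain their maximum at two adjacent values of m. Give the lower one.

For odd n = 279, C(279,m) peaks at m = (n−1)/2 and (n+1)/2; the lower is 139.

139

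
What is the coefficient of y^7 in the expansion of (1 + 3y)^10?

The general term is C(10,j)·(1)^j·(3y)^(10-j); the y^7 term has j = 3.
C(10,3) = 120.
Coefficient = C(10,3) · 3^7 = 120 · 2187 = 262440.

262440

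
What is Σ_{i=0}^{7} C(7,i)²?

3432

By Vandermonde's identity, Σ C(7,i)² = C(14,7) = 3432.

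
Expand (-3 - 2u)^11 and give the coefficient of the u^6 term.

The general term is C(11,j)·(-3)^j·(-2u)^(11-j); the u^6 term has j = 5.
C(11,5) = 462.
Coefficient = C(11,5) · (-3)^5 · (-2)^6 = 462 · (-243) · 64 = -7185024.

-7185024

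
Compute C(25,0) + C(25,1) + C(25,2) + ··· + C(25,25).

Setting x = 1 in (1+x)^25 gives Σ C(25,k) = 2^25 = 33554432.

33554432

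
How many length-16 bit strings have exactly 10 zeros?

8008

Choose the 10 positions: C(16,10) = 8008.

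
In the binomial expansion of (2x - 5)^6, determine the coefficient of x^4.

The general term is C(6,j)·(2x)^j·(-5)^(6-j); the x^4 term has j = 4.
C(6,4) = 15.
Coefficient = C(6,4) · 2^4 · (-5)^2 = 15 · 16 · 25 = 6000.

6000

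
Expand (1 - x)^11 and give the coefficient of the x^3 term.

-165

The general term is C(11,j)·(1)^j·(-x)^(11-j); the x^3 term has j = 8.
C(11,8) = 165.
Coefficient = C(11,8) · (-1)^3 = 165 · (-1) = -165.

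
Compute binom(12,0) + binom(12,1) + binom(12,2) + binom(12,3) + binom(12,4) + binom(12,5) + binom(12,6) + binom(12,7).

3302

1 + 12 + 66 + 220 + 495 + 792 + 924 + 792 = 3302.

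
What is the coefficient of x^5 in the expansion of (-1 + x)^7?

21

The general term is C(7,j)·(-1)^j·(x)^(7-j); the x^5 term has j = 2.
C(7,2) = 21.
Coefficient = C(7,2) = 21.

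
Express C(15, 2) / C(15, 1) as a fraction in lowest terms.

C(n,k+1)/C(n,k) = (n−k)/(k+1) = (15−1)/(1+1) = 14/2 = 7.

7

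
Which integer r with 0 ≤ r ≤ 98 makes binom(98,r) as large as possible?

C(98,r) is maximized at r = 98/2 = 49.

49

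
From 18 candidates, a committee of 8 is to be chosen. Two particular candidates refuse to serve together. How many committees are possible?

All 8-subsets: C(18,8) = 43758. Those containing both fixed elements: C(16,6) = 8008.
43758 − 8008 = 35750.

35750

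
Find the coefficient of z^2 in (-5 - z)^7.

The general term is C(7,j)·(-5)^j·(-z)^(7-j); the z^2 term has j = 5.
C(7,5) = 21.
Coefficient = C(7,5) · (-5)^5 = 21 · (-3125) = -65625.

-65625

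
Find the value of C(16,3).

560

C(16,3) = (16·15·14) / 3! = 3360 / 6 = 560.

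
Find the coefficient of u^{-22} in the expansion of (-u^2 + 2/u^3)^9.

-2304

General term: C(9,j)·(-u^2)^j·(2/u^3)^(9-j), with u-exponent 2j − 3(9−j) = 5j − 27.
Set 5j − 27 = -22: j = 1.
C(9,1) = 9; (-1)^1 = -1; 2^8 = 256.
Coefficient = 9 · (-1) · 256 = -2304.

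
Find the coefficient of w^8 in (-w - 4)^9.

-36

The general term is C(9,j)·(-w)^j·(-4)^(9-j); the w^8 term has j = 8.
C(9,8) = 9.
Coefficient = C(9,8) · (-4)^1 = 9 · (-4) = -36.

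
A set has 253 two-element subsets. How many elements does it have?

23

n(n−1)/2 = 253 ⇒ n(n−1) = 506. Since 23·22 = 506, n = 23.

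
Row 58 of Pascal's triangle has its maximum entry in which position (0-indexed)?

29

C(58,k) is maximized at k = 58/2 = 29.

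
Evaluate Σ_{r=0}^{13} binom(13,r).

The entries of row 13 sum to 2^13 = 8192.

8192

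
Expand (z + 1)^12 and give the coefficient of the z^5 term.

792

The general term is C(12,j)·(z)^j·(1)^(12-j); the z^5 term has j = 5.
C(12,5) = 792.
Coefficient = C(12,5) = 792.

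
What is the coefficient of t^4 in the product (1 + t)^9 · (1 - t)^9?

Coefficient of t^4 = Σ_{j} C(9,j)·1^j·C(9,4-j)·(-1)^(4-j) for j from 0 to 4.
= 126 + (-756) + 1296 + (-756) + 126 = 36.

36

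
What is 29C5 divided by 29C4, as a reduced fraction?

C(n,k+1)/C(n,k) = (n−k)/(k+1) = (29−4)/(4+1) = 25/5 = 5.

5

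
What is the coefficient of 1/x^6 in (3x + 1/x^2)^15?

42220035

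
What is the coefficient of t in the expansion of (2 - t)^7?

-448

The general term is C(7,j)·(2)^j·(-t)^(7-j); the t^1 term has j = 6.
C(7,6) = 7.
Coefficient = C(7,6) · 2^6 · (-1)^1 = 7 · 64 · (-1) = -448.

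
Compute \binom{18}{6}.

18564

C(18,6) = (18·17·16·15·14·13) / 6! = 13366080 / 720 = 18564.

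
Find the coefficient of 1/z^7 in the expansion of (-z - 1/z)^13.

General term: C(13,j)·(-z)^j·(-1/z)^(13-j), with z-exponent 1j − 1(13−j) = 2j − 13.
Set 2j − 13 = -7: j = 3.
C(13,3) = 286; (-1)^3 = -1; (-1)^10 = 1.
Coefficient = 286 · (-1) · 1 = -286.

-286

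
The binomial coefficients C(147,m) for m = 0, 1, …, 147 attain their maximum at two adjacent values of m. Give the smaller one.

73

For odd n = 147, C(147,m) peaks at m = (n−1)/2 and (n+1)/2; the smaller is 73.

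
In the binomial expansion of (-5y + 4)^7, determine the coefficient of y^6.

437500

The general term is C(7,j)·(-5y)^j·(4)^(7-j); the y^6 term has j = 6.
C(7,6) = 7.
Coefficient = C(7,6) · (-5)^6 · 4^1 = 7 · 15625 · 4 = 437500.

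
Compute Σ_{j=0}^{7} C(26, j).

971712

1 + 26 + 325 + 2600 + 14950 + 65780 + 230230 + 657800 = 971712.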